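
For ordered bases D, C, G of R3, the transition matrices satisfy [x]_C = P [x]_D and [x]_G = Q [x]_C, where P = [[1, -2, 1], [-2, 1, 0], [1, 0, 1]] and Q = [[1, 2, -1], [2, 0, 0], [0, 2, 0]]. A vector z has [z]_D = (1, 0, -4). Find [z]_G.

Apply P to get C-coordinates (-3, -2, -3), then Q to get G-coordinates.
The result is [z]_G = (-4, -6, -4).

(-4, -6, -4)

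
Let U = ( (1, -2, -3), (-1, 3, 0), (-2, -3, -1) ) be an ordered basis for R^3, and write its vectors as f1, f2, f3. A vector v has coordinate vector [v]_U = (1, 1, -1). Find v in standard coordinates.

v = M [v]_U, where M has columns f1, ..., f3.
Carrying out the matrix-vector product, v = (2, 4, -2).

(2, 4, -2)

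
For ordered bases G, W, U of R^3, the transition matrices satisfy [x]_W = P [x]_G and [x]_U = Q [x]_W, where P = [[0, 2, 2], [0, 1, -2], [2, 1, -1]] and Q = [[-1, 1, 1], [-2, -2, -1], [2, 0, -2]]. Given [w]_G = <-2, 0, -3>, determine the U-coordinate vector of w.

First [w]_W = P [w]_G = <-6, 6, -1>.
Then [w]_U = Q [w]_W = <11, 1, -10>.

<11, 1, -10>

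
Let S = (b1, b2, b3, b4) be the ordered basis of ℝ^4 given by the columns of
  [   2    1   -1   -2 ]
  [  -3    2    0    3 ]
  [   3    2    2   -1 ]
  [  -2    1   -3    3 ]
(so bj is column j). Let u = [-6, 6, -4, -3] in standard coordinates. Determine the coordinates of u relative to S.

[u]_S is the unique c with M c = u, where M has columns b1, ..., b4.
Solving this 4x4 system gives c = (-3, 0, 2, -1).
Check: -3b1 + 0·b2 + 2b3 - b4 = [-6, 6, -4, -3].

[-3, 0, 2, -1]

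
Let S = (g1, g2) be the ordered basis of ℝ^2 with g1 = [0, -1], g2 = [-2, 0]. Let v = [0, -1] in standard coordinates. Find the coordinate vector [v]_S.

[1, 0]

We seek scalars with c_1 g1 + c_2 g2 = v; equivalently solve M c = v where the columns of M are g1, g2.
System: 0c_1 - 2c_2 = 0, -c_1 + 0c_2 = -1; solving gives c_1 = 1, c_2 = 0.
Check: g1 + 0·g2 = [0, -1].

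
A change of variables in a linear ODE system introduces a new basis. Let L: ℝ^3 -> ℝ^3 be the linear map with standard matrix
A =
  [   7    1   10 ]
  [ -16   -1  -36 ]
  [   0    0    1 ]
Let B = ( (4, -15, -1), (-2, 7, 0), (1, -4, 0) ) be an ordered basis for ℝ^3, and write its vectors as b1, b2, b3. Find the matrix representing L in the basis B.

[[1, 0, 0], [2, 3, 0], [3, -1, 3]]

The j-th column of [L]_B is [L(bj)]_B.
L(b1) = A b1 = (3, -13, -1) = b1 + 2b2 + 3b3, so column 1 is (1, 2, 3).
Repeating for b2, b3 and assembling the columns gives [[1, 0, 0], [2, 3, 0], [3, -1, 3]].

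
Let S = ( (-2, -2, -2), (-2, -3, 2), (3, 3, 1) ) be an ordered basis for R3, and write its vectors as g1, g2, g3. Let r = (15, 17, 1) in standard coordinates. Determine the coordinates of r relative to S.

(-1, -2, 3)

We seek scalars with c_1 g1 + ... + c_3 g3 = r; equivalently solve M c = r where the columns of M are g1, ..., g3.
Solving this 3x3 system gives c = (-1, -2, 3).
Check: -g1 - 2g2 + 3g3 = (15, 17, 1).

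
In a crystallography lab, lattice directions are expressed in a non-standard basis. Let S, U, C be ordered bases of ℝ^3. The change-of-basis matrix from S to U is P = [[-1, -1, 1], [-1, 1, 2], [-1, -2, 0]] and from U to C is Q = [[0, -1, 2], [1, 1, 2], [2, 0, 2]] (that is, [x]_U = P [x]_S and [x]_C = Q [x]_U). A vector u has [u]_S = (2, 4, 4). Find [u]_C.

Apply P to get U-coordinates (-2, 10, -10), then Q to get C-coordinates.
The result is [u]_C = (-30, -12, -24).

(-30, -12, -24)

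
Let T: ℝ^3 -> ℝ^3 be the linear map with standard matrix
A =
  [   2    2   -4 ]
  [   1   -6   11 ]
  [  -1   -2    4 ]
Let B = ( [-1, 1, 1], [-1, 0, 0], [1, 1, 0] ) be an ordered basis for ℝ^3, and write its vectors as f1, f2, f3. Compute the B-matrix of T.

Let P have columns f1, ..., f3. Then [T]_B = P^(-1) A P.
Here det P = -1, so P^(-1) is integer; computing A P first and then P^(-1)(A P) gives [[3, 1, -3], [2, -1, -3], [1, -2, -2]].

[[3, 1, -3], [2, -1, -3], [1, -2, -2]]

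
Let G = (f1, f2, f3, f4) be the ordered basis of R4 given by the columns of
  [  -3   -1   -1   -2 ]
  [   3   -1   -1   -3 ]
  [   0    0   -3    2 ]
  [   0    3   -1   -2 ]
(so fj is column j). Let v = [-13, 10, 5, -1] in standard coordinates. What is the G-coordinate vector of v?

[4, 0, -1, 1]

[v]_G is the unique c with M c = v, where M has columns f1, ..., f4.
Gaussian elimination on [M | v] yields c = (4, 0, -1, 1).
Check: 4f1 + 0·f2 - f3 + f4 = [-13, 10, 5, -1].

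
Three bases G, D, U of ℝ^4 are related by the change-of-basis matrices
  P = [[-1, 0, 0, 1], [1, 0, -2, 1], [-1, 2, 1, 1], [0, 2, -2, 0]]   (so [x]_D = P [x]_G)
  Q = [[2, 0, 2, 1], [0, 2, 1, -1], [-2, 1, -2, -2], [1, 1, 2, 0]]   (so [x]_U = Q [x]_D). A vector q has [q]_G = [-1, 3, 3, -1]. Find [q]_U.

[18, -7, -26, 10]

First [q]_D = P [q]_G = [0, -8, 9, 0].
Then [q]_U = Q [q]_D = [18, -7, -26, 10].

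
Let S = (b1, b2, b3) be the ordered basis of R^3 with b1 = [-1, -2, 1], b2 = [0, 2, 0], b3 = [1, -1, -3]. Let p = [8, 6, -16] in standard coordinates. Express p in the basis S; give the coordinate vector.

[-4, 1, 4]

Write p = c_1 b1 + ... + c_3 b3 and solve for the c_i.
Row-reducing the augmented matrix [M | p] gives c = (-4, 1, 4).
Check: -4b1 + b2 + 4b3 = [8, 6, -16].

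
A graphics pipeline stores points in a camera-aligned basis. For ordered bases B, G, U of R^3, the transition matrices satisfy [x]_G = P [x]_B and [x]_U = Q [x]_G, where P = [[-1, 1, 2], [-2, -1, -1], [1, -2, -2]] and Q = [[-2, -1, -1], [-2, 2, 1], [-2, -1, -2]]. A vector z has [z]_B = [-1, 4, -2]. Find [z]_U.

First [z]_G = P [z]_B = [1, 0, -5].
Then [z]_U = Q [z]_G = [3, -7, 8].

[3, -7, 8]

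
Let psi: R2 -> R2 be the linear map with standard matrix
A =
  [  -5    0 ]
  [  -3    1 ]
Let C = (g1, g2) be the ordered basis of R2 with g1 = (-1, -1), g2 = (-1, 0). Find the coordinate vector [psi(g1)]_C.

(-2, -3)

Compute psi(g1) = A g1 = (5, 2) in standard coordinates.
Then write this in C-coordinates: solve for y in y_1 g1 + y_2 g2 = (5, 2).
This gives y = (-2, -3), which is column 1 of [psi]_C.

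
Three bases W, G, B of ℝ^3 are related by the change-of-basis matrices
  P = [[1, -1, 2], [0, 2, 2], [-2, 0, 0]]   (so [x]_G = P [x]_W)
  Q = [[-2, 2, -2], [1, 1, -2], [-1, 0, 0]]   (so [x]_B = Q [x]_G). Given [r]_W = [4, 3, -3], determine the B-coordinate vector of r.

[26, 11, 5]

Apply P to get G-coordinates [-5, 0, -8], then Q to get B-coordinates.
The result is [r]_B = [26, 11, 5].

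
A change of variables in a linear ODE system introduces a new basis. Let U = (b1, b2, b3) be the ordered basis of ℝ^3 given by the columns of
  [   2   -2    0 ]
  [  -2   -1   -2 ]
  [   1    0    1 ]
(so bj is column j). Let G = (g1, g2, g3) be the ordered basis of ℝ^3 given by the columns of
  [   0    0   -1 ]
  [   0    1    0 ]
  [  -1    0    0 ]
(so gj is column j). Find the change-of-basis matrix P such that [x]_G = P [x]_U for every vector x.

[[-1, 0, -1], [-2, -1, -2], [-2, 2, 0]]

Let M have columns bj and N have columns gj. Then for every x, N [x]_G = x = M [x]_U, so P = N^(-1) M.
Since det N = -1, N^(-1) has integer entries; multiplying gives P = [[-1, 0, -1], [-2, -1, -2], [-2, 2, 0]].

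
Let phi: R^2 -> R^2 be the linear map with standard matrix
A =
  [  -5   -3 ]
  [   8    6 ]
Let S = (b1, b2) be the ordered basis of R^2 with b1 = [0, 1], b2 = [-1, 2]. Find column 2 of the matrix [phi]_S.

Compute phi(b2) = A b2 = [-1, 4] in standard coordinates.
Then write this in S-coordinates: solve for y in y_1 b1 + y_2 b2 = [-1, 4].
This gives y = [2, 1], which is column 2 of [phi]_S.

[2, 1]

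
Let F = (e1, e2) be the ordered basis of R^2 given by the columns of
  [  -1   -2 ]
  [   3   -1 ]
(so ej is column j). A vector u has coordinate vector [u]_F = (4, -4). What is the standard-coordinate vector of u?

By definition u = 4e1 - 4e2.
Summing componentwise gives (4, 16).

(4, 16)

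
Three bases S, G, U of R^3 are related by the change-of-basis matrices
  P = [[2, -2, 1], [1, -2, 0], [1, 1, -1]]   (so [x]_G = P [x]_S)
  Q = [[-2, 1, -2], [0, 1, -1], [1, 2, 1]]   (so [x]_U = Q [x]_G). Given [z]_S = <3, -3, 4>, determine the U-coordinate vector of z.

Apply P to get G-coordinates <16, 9, -4>, then Q to get U-coordinates.
The result is [z]_U = <-15, 13, 30>.

<-15, 13, 30>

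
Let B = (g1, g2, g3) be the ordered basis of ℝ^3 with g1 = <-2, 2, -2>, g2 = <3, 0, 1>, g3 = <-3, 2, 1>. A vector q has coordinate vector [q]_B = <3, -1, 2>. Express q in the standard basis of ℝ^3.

<-15, 10, -5>

By definition q = 3g1 - g2 + 2g3.
Summing componentwise gives <-15, 10, -5>.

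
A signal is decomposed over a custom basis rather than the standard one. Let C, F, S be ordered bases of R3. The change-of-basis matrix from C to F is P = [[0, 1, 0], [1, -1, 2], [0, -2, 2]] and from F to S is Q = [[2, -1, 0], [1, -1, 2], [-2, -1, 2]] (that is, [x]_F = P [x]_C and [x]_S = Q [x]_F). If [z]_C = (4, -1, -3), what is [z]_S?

Apply P to get F-coordinates (-1, -1, -4), then Q to get S-coordinates.
The result is [z]_S = (-1, -8, -5).

(-1, -8, -5)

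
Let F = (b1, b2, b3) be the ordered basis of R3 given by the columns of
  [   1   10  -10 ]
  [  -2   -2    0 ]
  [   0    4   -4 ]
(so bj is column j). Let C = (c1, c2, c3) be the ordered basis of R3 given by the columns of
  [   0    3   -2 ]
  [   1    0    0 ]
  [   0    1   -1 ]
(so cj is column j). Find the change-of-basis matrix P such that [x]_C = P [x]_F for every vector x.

Take x = bj: its F-coordinates are the j-th standard unit vector, so P e_j — column j of P — equals [bj]_C.
b1 = -2c1 + c2 + c3, giving column 1 = <-2, 1, 1>; repeating for each j gives P = [[-2, -2, 0], [1, 2, -2], [1, -2, 2]].

[[-2, -2, 0], [1, 2, -2], [1, -2, 2]]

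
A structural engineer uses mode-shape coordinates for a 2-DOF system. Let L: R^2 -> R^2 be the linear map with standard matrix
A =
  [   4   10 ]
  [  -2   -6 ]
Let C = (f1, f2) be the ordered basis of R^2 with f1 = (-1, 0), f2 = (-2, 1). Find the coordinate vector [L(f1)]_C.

Column 1 of [L]_C is the C-coordinate vector of L(f1).
In standard coordinates L(f1) = A f1 = (-4, 2).
Converting to C: (-4, 2) = 0·f1 + 2f2, so the coordinate vector is (0, 2).

(0, 2)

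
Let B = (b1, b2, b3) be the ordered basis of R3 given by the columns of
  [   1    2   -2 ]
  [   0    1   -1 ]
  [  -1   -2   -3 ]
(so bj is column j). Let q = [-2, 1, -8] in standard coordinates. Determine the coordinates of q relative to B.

[-4, 3, 2]

[q]_B is the unique c with M c = q, where M has columns b1, ..., b3.
Row-reducing the augmented matrix [M | q] gives c = (-4, 3, 2).
Check: -4b1 + 3b2 + 2b3 = [-2, 1, -8].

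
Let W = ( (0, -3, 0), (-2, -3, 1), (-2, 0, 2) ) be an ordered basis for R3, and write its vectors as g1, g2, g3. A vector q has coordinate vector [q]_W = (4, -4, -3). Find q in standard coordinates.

The coordinates say q = 4g1 - 4g2 - 3g3; adding the scaled basis vectors gives (14, 0, -10).

(14, 0, -10)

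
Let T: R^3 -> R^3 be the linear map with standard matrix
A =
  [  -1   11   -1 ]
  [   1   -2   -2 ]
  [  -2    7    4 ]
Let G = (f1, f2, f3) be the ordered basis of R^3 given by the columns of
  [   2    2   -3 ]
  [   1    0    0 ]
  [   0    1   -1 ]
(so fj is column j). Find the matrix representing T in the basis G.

The j-th column of [T]_G is [T(fj)]_G.
T(f1) = A f1 = (9, 0, 3) = 0·f1 + 0·f2 - 3f3, so column 1 is (0, 0, -3).
Repeating for f2, f3 and assembling the columns gives [[0, 0, -1], [0, 3, 0], [-3, 3, -2]].

[[0, 0, -1], [0, 3, 0], [-3, 3, -2]]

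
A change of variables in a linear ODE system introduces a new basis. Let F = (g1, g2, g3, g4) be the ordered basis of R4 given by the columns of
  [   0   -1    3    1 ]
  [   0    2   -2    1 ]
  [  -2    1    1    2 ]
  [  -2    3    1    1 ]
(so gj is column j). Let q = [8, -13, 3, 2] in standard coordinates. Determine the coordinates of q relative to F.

We seek scalars with c_1 g1 + ... + c_4 g4 = q; equivalently solve M c = q where the columns of M are g1, ..., g4.
Gaussian elimination on [M | q] yields c = (-4, -2, 3, -3).
Check: -4g1 - 2g2 + 3g3 - 3g4 = [8, -13, 3, 2].

[-4, -2, 3, -3]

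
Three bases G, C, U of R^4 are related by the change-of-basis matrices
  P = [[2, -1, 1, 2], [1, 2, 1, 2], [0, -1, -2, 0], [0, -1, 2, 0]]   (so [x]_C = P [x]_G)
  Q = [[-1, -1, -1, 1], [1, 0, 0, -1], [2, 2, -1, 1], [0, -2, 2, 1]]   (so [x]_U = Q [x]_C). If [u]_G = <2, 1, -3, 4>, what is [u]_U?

<-29, 15, 22, -15>

Apply P to get C-coordinates <8, 9, 5, -7>, then Q to get U-coordinates.
The result is [u]_U = <-29, 15, 22, -15>.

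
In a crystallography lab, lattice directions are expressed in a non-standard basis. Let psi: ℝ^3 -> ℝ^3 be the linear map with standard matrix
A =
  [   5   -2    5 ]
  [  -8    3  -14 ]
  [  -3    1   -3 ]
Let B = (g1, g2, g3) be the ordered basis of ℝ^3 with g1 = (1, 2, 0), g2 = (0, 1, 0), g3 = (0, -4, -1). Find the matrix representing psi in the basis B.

The j-th column of [psi]_B is [psi(gj)]_B.
psi(g1) = A g1 = (1, -2, -1) = g1 + 0·g2 + g3, so column 1 is (1, 0, 1).
Repeating for g2, g3 and assembling the columns gives [[1, -2, 3], [0, 3, 0], [1, -1, 1]].

[[1, -2, 3], [0, 3, 0], [1, -1, 1]]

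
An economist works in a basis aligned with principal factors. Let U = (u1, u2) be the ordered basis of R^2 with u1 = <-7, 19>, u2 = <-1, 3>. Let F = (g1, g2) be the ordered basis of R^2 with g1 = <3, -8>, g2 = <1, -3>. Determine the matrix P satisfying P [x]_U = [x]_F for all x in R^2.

[[-2, 0], [-1, -1]]

Take x = uj: its U-coordinates are the j-th standard unit vector, so P e_j — column j of P — equals [uj]_F.
u1 = -2g1 - g2, giving column 1 = <-2, -1>; repeating for each j gives P = [[-2, 0], [-1, -1]].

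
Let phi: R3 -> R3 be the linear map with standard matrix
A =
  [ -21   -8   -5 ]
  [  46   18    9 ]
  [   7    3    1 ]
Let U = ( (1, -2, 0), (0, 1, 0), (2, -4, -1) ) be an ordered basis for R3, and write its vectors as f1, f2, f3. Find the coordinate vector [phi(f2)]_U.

Column 2 of [phi]_U is the U-coordinate vector of phi(f2).
In standard coordinates phi(f2) = A f2 = (-8, 18, 3).
Converting to U: (-8, 18, 3) = -2f1 + 2f2 - 3f3, so the coordinate vector is (-2, 2, -3).

(-2, 2, -3)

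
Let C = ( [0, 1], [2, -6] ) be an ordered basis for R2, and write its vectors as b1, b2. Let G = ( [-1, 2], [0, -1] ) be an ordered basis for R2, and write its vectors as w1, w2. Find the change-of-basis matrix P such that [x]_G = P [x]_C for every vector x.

Let M have columns bj and N have columns wj. Then for every x, N [x]_G = x = M [x]_C, so P = N^(-1) M.
Since det N = 1, N^(-1) has integer entries; multiplying gives P = [[0, -2], [-1, 2]].

[[0, -2], [-1, 2]]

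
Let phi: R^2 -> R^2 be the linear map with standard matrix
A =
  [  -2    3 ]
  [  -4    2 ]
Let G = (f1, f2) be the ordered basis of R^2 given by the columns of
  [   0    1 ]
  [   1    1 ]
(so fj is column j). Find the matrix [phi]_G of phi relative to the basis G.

With P the matrix whose columns are f1, f2, [phi]_G = P^(-1) A P.
Column by column: phi(f1) = A f1 = (3, 2); its G-coordinates (-1, 3) give column 1.
Continuing for each basis vector yields [phi]_G = [[-1, -3], [3, 1]].

[[-1, -3], [3, 1]]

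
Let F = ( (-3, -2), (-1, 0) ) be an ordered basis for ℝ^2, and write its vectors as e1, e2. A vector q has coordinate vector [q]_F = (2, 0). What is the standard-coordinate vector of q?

(-6, -4)

q = M [q]_F, where M has columns e1, e2.
Carrying out the matrix-vector product, q = (-6, -4).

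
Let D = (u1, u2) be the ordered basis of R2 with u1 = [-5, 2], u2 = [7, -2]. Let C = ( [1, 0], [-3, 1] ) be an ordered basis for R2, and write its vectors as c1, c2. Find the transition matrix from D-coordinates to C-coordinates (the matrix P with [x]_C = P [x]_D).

[[1, 1], [2, -2]]

Column j of P is [uj]_C, since P maps D-coordinates to C-coordinates.
Expressing u1 in C: u1 = c1 + 2c2, so column 1 of P is [1, 2].
Doing the same for each uj gives P = [[1, 1], [2, -2]].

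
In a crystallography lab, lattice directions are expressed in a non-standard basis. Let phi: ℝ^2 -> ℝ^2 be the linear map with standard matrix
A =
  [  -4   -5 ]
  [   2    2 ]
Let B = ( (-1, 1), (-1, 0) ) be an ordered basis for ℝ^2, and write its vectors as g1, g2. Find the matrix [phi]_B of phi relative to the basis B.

With P the matrix whose columns are g1, g2, [phi]_B = P^(-1) A P.
Column by column: phi(g1) = A g1 = (-1, 0); its B-coordinates (0, 1) give column 1.
Continuing for each basis vector yields [phi]_B = [[0, -2], [1, -2]].

[[0, -2], [1, -2]]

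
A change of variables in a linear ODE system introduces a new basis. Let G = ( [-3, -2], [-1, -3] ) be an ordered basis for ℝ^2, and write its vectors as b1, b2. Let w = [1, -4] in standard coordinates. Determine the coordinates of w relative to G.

[w]_G is the unique c with M c = w, where M has columns b1, b2.
System: -3c_1 - c_2 = 1, -2c_1 - 3c_2 = -4; solving gives c_1 = -1, c_2 = 2.
Check: -b1 + 2b2 = [1, -4].

[-1, 2]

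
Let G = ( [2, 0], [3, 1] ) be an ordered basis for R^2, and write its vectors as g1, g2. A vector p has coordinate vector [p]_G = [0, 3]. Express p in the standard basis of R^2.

By definition p = 0·g1 + 3g2.
Summing componentwise gives [9, 3].

[9, 3]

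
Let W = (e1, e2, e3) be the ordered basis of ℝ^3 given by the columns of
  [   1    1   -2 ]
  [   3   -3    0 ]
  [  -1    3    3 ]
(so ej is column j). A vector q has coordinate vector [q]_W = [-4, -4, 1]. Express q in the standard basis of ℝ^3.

The coordinates say q = -4e1 - 4e2 + e3; adding the scaled basis vectors gives [-10, 0, -5].

[-10, 0, -5]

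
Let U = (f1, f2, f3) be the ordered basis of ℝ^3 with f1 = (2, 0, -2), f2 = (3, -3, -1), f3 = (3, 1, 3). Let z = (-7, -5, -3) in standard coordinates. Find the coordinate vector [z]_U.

Write z = c_1 f1 + ... + c_3 f3 and solve for the c_i.
Solving this 3x3 system gives c = (-2, 1, -2).
Check: -2f1 + f2 - 2f3 = (-7, -5, -3).

(-2, 1, -2)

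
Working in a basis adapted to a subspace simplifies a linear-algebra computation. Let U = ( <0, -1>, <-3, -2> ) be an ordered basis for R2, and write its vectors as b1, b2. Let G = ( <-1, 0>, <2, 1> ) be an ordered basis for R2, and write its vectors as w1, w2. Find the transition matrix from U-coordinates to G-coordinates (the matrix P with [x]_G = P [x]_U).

Let M have columns bj and N have columns wj. Then for every x, N [x]_G = x = M [x]_U, so P = N^(-1) M.
Since det N = -1, N^(-1) has integer entries; multiplying gives P = [[-2, -1], [-1, -2]].

[[-2, -1], [-1, -2]]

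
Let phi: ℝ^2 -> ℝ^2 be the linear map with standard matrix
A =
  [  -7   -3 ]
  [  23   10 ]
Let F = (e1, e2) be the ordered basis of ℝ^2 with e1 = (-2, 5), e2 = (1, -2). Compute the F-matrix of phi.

[[2, 1], [3, 1]]

With P the matrix whose columns are e1, e2, [phi]_F = P^(-1) A P.
Column by column: phi(e1) = A e1 = (-1, 4); its F-coordinates (2, 3) give column 1.
Continuing for each basis vector yields [phi]_F = [[2, 1], [3, 1]].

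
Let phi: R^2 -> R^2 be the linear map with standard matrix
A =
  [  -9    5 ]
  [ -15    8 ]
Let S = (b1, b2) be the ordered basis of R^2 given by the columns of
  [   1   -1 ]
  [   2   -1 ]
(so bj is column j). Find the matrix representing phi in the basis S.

[[0, 3], [-1, -1]]

With P the matrix whose columns are b1, b2, [phi]_S = P^(-1) A P.
Column by column: phi(b1) = A b1 = (1, 1); its S-coordinates (0, -1) give column 1.
Continuing for each basis vector yields [phi]_S = [[0, 3], [-1, -1]].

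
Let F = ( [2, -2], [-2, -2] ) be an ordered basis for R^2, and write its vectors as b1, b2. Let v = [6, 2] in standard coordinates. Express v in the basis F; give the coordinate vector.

[1, -2]

[v]_F is the unique c with M c = v, where M has columns b1, b2.
System: 2c_1 - 2c_2 = 6, -2c_1 - 2c_2 = 2; solving gives c_1 = 1, c_2 = -2.
Check: b1 - 2b2 = [6, 2].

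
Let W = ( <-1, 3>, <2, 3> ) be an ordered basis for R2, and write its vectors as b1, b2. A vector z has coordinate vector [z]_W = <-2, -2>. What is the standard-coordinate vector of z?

By definition z = -2b1 - 2b2.
Summing componentwise gives <-2, -12>.

<-2, -12>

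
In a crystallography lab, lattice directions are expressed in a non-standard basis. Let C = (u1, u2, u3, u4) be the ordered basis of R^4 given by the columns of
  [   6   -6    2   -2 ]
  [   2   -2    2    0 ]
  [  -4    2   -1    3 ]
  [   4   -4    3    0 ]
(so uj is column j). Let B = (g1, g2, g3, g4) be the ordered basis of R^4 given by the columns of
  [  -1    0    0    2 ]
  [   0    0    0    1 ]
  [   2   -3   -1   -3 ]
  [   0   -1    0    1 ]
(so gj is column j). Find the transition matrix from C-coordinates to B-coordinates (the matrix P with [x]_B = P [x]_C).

[[-2, 2, 2, 2], [-2, 2, -1, 0], [0, 2, 2, 1], [2, -2, 2, 0]]

Take x = uj: its C-coordinates are the j-th standard unit vector, so P e_j — column j of P — equals [uj]_B.
u1 = -2g1 - 2g2 + 0·g3 + 2g4, giving column 1 = <-2, -2, 0, 2>; repeating for each j gives P = [[-2, 2, 2, 2], [-2, 2, -1, 0], [0, 2, 2, 1], [2, -2, 2, 0]].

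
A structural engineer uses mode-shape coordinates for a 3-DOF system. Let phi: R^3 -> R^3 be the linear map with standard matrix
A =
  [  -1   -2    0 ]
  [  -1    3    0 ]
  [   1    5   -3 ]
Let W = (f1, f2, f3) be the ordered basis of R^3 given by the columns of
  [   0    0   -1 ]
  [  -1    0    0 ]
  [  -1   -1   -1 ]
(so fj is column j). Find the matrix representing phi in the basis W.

The j-th column of [phi]_W is [phi(fj)]_W.
phi(f1) = A f1 = [2, -3, -2] = 3f1 + f2 - 2f3, so column 1 is [3, 1, -2].
Repeating for f2, f3 and assembling the columns gives [[3, 0, -1], [1, -3, 0], [-2, 0, -1]].

[[3, 0, -1], [1, -3, 0], [-2, 0, -1]]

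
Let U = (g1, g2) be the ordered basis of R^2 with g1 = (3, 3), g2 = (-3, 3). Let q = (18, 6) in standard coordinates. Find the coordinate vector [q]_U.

[q]_U is the unique c with M c = q, where M has columns g1, g2.
System: 3c_1 - 3c_2 = 18, 3c_1 + 3c_2 = 6; solving gives c_1 = 4, c_2 = -2.
Check: 4g1 - 2g2 = (18, 6).

(4, -2)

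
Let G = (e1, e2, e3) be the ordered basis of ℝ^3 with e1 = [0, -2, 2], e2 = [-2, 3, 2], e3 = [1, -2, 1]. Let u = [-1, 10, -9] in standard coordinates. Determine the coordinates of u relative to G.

[-4, 0, -1]

Write u = c_1 e1 + ... + c_3 e3 and solve for the c_i.
Solving this 3x3 system gives c = (-4, 0, -1).
Check: -4e1 + 0·e2 - e3 = [-1, 10, -9].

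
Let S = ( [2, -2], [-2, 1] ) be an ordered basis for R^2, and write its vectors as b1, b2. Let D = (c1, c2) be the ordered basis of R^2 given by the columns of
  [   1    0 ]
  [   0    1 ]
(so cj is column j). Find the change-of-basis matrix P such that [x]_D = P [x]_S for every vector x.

Let M have columns bj and N have columns cj. Then for every x, N [x]_D = x = M [x]_S, so P = N^(-1) M.
Since det N = 1, N^(-1) has integer entries; multiplying gives P = [[2, -2], [-2, 1]].

[[2, -2], [-2, 1]]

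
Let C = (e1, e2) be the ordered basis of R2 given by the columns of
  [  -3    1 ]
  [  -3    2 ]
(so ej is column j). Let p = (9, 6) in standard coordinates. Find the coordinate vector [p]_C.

(-4, -3)

Write p = c_1 e1 + c_2 e2 and solve for the c_i.
System: -3c_1 + c_2 = 9, -3c_1 + 2c_2 = 6; solving gives c_1 = -4, c_2 = -3.
Check: -4e1 - 3e2 = (9, 6).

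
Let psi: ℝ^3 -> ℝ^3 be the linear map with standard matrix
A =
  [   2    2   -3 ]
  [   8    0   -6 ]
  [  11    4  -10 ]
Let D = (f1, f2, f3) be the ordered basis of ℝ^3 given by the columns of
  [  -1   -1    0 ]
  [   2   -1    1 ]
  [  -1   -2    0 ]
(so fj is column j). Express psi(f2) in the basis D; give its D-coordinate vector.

Compute psi(f2) = A f2 = [2, 4, 5] in standard coordinates.
Then write this in D-coordinates: solve for y in y_1 f1 + ... + y_3 f3 = [2, 4, 5].
This gives y = [1, -3, -1], which is column 2 of [psi]_D.

[1, -3, -1]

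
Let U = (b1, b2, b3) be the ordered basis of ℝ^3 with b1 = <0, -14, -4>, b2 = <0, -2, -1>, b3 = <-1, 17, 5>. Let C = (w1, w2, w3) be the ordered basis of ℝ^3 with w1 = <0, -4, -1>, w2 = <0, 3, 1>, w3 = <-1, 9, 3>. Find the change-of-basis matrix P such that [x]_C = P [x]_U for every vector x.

[[2, -1, -2], [-2, -2, 0], [0, 0, 1]]

Let M have columns bj and N have columns wj. Then for every x, N [x]_C = x = M [x]_U, so P = N^(-1) M.
Since det N = 1, N^(-1) has integer entries; multiplying gives P = [[2, -1, -2], [-2, -2, 0], [0, 0, 1]].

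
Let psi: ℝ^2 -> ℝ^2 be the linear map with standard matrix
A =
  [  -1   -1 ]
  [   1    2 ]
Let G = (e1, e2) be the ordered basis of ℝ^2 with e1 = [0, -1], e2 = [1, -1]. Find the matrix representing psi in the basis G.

[[1, 1], [1, 0]]

Let P have columns e1, e2. Then [psi]_G = P^(-1) A P.
Here det P = 1, so P^(-1) is integer; computing A P first and then P^(-1)(A P) gives [[1, 1], [1, 0]].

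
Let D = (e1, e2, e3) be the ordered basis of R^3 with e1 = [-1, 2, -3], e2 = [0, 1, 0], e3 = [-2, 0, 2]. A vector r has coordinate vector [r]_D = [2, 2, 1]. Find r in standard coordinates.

The coordinates say r = 2e1 + 2e2 + e3; adding the scaled basis vectors gives [-4, 6, -4].

[-4, 6, -4]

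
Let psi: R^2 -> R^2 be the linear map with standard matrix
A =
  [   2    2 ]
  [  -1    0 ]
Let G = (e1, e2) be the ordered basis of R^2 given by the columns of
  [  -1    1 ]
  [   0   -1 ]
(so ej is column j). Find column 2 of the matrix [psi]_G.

Compute psi(e2) = A e2 = (0, -1) in standard coordinates.
Then write this in G-coordinates: solve for y in y_1 e1 + y_2 e2 = (0, -1).
This gives y = (1, 1), which is column 2 of [psi]_G.

(1, 1)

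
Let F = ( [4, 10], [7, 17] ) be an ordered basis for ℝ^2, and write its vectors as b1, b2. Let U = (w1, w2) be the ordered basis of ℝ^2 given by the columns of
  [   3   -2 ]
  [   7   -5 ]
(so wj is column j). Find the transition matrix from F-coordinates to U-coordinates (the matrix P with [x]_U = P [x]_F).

[[0, 1], [-2, -2]]

Let M have columns bj and N have columns wj. Then for every x, N [x]_U = x = M [x]_F, so P = N^(-1) M.
Since det N = -1, N^(-1) has integer entries; multiplying gives P = [[0, 1], [-2, -2]].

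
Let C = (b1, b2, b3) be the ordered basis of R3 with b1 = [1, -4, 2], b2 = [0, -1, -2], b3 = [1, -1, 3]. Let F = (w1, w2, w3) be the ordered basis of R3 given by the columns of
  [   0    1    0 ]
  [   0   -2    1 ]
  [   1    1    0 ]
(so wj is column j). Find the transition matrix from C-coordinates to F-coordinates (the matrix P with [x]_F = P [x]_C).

[[1, -2, 2], [1, 0, 1], [-2, -1, 1]]

Let M have columns bj and N have columns wj. Then for every x, N [x]_F = x = M [x]_C, so P = N^(-1) M.
Since det N = 1, N^(-1) has integer entries; multiplying gives P = [[1, -2, 2], [1, 0, 1], [-2, -1, 1]].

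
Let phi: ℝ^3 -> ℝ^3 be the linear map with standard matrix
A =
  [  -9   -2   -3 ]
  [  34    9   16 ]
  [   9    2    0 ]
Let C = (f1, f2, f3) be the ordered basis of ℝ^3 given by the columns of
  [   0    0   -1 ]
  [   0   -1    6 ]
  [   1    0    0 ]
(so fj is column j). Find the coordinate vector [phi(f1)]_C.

<0, 2, 3>

Column 1 of [phi]_C is the C-coordinate vector of phi(f1).
In standard coordinates phi(f1) = A f1 = <-3, 16, 0>.
Converting to C: <-3, 16, 0> = 0·f1 + 2f2 + 3f3, so the coordinate vector is <0, 2, 3>.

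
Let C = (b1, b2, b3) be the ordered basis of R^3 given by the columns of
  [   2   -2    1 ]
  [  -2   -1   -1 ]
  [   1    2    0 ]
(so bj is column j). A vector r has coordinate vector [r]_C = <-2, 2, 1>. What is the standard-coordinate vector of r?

The coordinates say r = -2b1 + 2b2 + b3; adding the scaled basis vectors gives <-7, 1, 2>.

<-7, 1, 2>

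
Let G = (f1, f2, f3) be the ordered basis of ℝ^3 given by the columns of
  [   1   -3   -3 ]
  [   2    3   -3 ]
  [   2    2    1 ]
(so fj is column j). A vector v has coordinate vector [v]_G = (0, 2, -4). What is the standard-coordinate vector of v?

By definition v = 0·f1 + 2f2 - 4f3.
Summing componentwise gives (6, 18, 0).

(6, 18, 0)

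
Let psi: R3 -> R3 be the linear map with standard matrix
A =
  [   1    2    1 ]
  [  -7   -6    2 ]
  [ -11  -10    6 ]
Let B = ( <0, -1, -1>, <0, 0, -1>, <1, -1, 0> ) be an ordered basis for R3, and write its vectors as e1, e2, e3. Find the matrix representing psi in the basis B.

The j-th column of [psi]_B is [psi(ej)]_B.
psi(e1) = A e1 = <-3, 4, 4> = -e1 - 3e2 - 3e3, so column 1 is <-1, -3, -3>.
Repeating for e2, e3 and assembling the columns gives [[-1, 3, 2], [-3, 3, -1], [-3, -1, -1]].

[[-1, 3, 2], [-3, 3, -1], [-3, -1, -1]]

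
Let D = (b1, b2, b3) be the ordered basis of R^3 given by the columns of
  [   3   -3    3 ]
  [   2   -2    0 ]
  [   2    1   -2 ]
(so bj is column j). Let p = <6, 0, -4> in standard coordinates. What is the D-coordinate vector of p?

Write p = c_1 b1 + ... + c_3 b3 and solve for the c_i.
Solving this 3x3 system gives c = (0, 0, 2).
Check: 0·b1 + 0·b2 + 2b3 = <6, 0, -4>.

<0, 0, 2>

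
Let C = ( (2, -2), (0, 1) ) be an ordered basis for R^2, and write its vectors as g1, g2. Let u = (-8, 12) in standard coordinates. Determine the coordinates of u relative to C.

(-4, 4)

Write u = c_1 g1 + c_2 g2 and solve for the c_i.
System: 2c_1 + 0c_2 = -8, -2c_1 + c_2 = 12; solving gives c_1 = -4, c_2 = 4.
Check: -4g1 + 4g2 = (-8, 12).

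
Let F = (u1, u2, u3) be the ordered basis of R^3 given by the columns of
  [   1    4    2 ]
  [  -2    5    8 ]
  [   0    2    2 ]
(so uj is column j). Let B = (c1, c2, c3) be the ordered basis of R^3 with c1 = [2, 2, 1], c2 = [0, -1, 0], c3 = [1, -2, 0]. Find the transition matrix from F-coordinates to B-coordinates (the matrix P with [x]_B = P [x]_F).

[[0, 2, 2], [0, -1, 0], [1, 0, -2]]

Take x = uj: its F-coordinates are the j-th standard unit vector, so P e_j — column j of P — equals [uj]_B.
u1 = 0·c1 + 0·c2 + c3, giving column 1 = [0, 0, 1]; repeating for each j gives P = [[0, 2, 2], [0, -1, 0], [1, 0, -2]].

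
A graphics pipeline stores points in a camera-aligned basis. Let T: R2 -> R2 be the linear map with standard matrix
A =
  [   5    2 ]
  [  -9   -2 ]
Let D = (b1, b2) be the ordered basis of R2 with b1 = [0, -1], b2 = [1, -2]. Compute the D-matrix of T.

[[2, 3], [-2, 1]]

Let P have columns b1, b2. Then [T]_D = P^(-1) A P.
Here det P = 1, so P^(-1) is integer; computing A P first and then P^(-1)(A P) gives [[2, 3], [-2, 1]].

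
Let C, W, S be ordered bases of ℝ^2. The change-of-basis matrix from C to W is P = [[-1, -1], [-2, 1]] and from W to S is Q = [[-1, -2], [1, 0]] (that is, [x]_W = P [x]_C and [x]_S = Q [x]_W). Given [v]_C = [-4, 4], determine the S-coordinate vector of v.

[-24, 0]

First [v]_W = P [v]_C = [0, 12].
Then [v]_S = Q [v]_W = [-24, 0].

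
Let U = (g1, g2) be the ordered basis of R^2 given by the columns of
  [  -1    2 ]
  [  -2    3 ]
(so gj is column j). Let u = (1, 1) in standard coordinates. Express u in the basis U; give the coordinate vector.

(1, 1)

We seek scalars with c_1 g1 + c_2 g2 = u; equivalently solve M c = u where the columns of M are g1, g2.
System: -c_1 + 2c_2 = 1, -2c_1 + 3c_2 = 1; solving gives c_1 = 1, c_2 = 1.
Check: g1 + g2 = (1, 1).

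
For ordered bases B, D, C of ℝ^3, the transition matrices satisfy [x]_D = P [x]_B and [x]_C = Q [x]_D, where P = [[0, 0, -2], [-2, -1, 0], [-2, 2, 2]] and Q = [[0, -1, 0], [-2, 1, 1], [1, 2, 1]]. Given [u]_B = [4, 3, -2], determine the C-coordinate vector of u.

Apply P to get D-coordinates [4, -11, -6], then Q to get C-coordinates.
The result is [u]_C = [11, -25, -24].

[11, -25, -24]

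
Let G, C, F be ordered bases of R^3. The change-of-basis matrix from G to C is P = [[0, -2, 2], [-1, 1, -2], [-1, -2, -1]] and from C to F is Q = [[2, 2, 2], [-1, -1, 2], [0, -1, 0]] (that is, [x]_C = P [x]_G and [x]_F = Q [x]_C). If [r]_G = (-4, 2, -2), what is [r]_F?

First [r]_C = P [r]_G = (-8, 10, 2).
Then [r]_F = Q [r]_C = (8, 2, -10).

(8, 2, -10)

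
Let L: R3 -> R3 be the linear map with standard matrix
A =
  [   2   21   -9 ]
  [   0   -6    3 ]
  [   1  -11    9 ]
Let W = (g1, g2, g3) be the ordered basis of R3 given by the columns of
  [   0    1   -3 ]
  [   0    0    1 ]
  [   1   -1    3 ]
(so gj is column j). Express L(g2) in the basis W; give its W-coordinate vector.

[3, 2, -3]

Compute L(g2) = A g2 = [11, -3, -8] in standard coordinates.
Then write this in W-coordinates: solve for y in y_1 g1 + ... + y_3 g3 = [11, -3, -8].
This gives y = [3, 2, -3], which is column 2 of [L]_W.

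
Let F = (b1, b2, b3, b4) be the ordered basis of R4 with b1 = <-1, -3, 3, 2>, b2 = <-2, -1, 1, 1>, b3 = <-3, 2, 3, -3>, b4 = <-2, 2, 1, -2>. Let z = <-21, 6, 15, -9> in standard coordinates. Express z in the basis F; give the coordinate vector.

<0, 4, 3, 2>

We seek scalars with c_1 b1 + ... + c_4 b4 = z; equivalently solve M c = z where the columns of M are b1, ..., b4.
Gaussian elimination on [M | z] yields c = (0, 4, 3, 2).
Check: 0·b1 + 4b2 + 3b3 + 2b4 = <-21, 6, 15, -9>.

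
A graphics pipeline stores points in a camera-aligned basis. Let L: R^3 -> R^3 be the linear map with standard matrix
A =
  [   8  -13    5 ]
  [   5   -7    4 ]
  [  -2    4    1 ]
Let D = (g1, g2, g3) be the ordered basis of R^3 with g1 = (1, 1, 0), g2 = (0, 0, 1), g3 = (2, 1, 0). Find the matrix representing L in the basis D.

[[1, 3, 3], [2, 1, 0], [-3, 1, 0]]

With P the matrix whose columns are g1, ..., g3, [L]_D = P^(-1) A P.
Column by column: L(g1) = A g1 = (-5, -2, 2); its D-coordinates (1, 2, -3) give column 1.
Continuing for each basis vector yields [L]_D = [[1, 3, 3], [2, 1, 0], [-3, 1, 0]].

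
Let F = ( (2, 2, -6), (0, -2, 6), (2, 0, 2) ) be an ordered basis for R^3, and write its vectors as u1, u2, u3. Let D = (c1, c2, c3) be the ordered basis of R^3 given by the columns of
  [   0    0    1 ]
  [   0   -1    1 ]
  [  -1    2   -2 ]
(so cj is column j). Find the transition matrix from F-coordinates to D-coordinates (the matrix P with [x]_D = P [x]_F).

[[2, -2, -2], [0, 2, 2], [2, 0, 2]]

Take x = uj: its F-coordinates are the j-th standard unit vector, so P e_j — column j of P — equals [uj]_D.
u1 = 2c1 + 0·c2 + 2c3, giving column 1 = (2, 0, 2); repeating for each j gives P = [[2, -2, -2], [0, 2, 2], [2, 0, 2]].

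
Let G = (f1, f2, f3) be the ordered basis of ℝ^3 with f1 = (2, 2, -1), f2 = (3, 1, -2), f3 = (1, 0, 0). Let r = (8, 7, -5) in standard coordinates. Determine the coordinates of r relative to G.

We seek scalars with c_1 f1 + ... + c_3 f3 = r; equivalently solve M c = r where the columns of M are f1, ..., f3.
Gaussian elimination on [M | r] yields c = (3, 1, -1).
Check: 3f1 + f2 - f3 = (8, 7, -5).

(3, 1, -1)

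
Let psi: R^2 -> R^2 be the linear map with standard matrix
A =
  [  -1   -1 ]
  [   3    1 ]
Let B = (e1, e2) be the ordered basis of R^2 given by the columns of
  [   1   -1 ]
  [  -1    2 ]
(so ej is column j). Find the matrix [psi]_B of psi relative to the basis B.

[[2, -3], [2, -2]]

Let P have columns e1, e2. Then [psi]_B = P^(-1) A P.
Here det P = 1, so P^(-1) is integer; computing A P first and then P^(-1)(A P) gives [[2, -3], [2, -2]].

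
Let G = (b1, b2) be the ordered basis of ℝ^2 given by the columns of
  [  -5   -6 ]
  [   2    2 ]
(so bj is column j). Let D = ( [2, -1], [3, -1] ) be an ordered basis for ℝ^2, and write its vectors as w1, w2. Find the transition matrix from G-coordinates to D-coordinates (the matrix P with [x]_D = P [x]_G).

Let M have columns bj and N have columns wj. Then for every x, N [x]_D = x = M [x]_G, so P = N^(-1) M.
Since det N = 1, N^(-1) has integer entries; multiplying gives P = [[-1, 0], [-1, -2]].

[[-1, 0], [-1, -2]]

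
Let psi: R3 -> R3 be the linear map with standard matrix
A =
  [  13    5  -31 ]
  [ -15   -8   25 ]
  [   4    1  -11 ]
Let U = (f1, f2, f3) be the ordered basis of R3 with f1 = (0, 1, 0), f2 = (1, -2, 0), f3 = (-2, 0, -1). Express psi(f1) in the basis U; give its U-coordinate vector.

Compute psi(f1) = A f1 = (5, -8, 1) in standard coordinates.
Then write this in U-coordinates: solve for y in y_1 f1 + ... + y_3 f3 = (5, -8, 1).
This gives y = (-2, 3, -1), which is column 1 of [psi]_U.

(-2, 3, -1)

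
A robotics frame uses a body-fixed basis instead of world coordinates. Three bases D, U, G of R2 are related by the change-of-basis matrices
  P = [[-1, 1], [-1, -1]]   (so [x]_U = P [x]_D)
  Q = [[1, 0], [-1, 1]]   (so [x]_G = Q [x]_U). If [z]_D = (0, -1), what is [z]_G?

(-1, 2)

Apply P to get U-coordinates (-1, 1), then Q to get G-coordinates.
The result is [z]_G = (-1, 2).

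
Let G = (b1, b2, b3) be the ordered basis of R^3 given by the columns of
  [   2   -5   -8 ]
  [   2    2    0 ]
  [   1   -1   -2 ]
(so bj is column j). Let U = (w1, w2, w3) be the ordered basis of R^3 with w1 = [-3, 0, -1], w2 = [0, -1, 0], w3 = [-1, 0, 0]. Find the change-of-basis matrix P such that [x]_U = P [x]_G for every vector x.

Let M have columns bj and N have columns wj. Then for every x, N [x]_U = x = M [x]_G, so P = N^(-1) M.
Since det N = 1, N^(-1) has integer entries; multiplying gives P = [[-1, 1, 2], [-2, -2, 0], [1, 2, 2]].

[[-1, 1, 2], [-2, -2, 0], [1, 2, 2]]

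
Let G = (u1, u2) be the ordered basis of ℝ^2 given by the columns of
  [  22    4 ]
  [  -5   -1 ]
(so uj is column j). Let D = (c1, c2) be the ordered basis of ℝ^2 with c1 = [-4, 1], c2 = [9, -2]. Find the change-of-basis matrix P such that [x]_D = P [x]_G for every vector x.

[[-1, -1], [2, 0]]

Take x = uj: its G-coordinates are the j-th standard unit vector, so P e_j — column j of P — equals [uj]_D.
u1 = -c1 + 2c2, giving column 1 = [-1, 2]; repeating for each j gives P = [[-1, -1], [2, 0]].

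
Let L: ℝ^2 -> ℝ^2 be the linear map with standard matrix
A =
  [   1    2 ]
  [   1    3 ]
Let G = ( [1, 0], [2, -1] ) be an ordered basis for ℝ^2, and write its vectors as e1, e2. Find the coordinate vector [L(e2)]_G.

[-2, 1]

Compute L(e2) = A e2 = [0, -1] in standard coordinates.
Then write this in G-coordinates: solve for y in y_1 e1 + y_2 e2 = [0, -1].
This gives y = [-2, 1], which is column 2 of [L]_G.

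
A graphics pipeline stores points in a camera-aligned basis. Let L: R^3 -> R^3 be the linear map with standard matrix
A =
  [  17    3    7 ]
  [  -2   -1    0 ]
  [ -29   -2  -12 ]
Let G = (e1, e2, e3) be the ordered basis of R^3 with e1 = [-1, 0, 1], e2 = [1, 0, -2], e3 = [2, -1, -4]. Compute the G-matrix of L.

[[3, -1, 2], [-3, -2, -1], [-2, 2, 3]]

The j-th column of [L]_G is [L(ej)]_G.
L(e1) = A e1 = [-10, 2, 17] = 3e1 - 3e2 - 2e3, so column 1 is [3, -3, -2].
Repeating for e2, e3 and assembling the columns gives [[3, -1, 2], [-3, -2, -1], [-2, 2, 3]].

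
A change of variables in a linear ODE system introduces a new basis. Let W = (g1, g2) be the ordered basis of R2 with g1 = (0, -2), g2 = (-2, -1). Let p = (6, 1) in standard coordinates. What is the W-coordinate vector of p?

We seek scalars with c_1 g1 + c_2 g2 = p; equivalently solve M c = p where the columns of M are g1, g2.
System: 0c_1 - 2c_2 = 6, -2c_1 - c_2 = 1; solving gives c_1 = 1, c_2 = -3.
Check: g1 - 3g2 = (6, 1).

(1, -3)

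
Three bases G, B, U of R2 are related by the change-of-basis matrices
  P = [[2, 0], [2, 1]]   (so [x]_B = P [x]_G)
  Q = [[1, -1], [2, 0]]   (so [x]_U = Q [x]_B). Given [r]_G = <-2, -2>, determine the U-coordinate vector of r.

Composing the changes, [r]_U = Q P [r]_G.
Q P = [[0, -1], [4, 0]]; applying this to <-2, -2> gives <2, -8>.

<2, -8>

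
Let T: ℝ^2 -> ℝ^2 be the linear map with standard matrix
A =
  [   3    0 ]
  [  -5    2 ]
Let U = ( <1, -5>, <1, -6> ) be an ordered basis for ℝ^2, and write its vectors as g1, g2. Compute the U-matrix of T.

[[3, 1], [0, 2]]

Let P have columns g1, g2. Then [T]_U = P^(-1) A P.
Here det P = -1, so P^(-1) is integer; computing A P first and then P^(-1)(A P) gives [[3, 1], [0, 2]].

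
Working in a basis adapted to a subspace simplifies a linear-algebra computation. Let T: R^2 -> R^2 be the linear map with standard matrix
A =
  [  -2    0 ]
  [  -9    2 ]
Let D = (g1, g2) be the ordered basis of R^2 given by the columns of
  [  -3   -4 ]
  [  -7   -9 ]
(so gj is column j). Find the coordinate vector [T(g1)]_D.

[2, -3]

Column 1 of [T]_D is the D-coordinate vector of T(g1).
In standard coordinates T(g1) = A g1 = [6, 13].
Converting to D: [6, 13] = 2g1 - 3g2, so the coordinate vector is [2, -3].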